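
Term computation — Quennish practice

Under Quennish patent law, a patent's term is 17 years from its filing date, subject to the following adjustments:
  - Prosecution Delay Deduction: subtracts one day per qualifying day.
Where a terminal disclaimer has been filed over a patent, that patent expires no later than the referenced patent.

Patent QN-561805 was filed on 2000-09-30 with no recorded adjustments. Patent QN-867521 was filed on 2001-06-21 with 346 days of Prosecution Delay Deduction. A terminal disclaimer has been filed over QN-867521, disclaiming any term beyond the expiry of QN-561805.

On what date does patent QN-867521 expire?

Natural term of QN-867521:
  Base: filing + 17 years → 21 June 2018.
  Prosecution Delay Deduction: −346 days → 10 July 2017.
Expiry of referenced patent QN-561805:
  Base: filing + 17 years → 30 September 2017.
Terminal disclaimer: QN-867521 expires on the earlier of 10 July 2017 and 30 September 2017.

July 10, 2017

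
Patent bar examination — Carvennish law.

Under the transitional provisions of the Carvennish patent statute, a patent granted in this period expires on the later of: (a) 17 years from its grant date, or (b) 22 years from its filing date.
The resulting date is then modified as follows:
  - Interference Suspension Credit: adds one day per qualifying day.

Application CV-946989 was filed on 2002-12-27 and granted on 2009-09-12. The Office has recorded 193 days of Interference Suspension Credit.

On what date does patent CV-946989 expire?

2027-03-24

(a) grant + 17 years → 12 September 2026.
(b) filing + 22 years → 27 December 2024.
Later of the two: 12 September 2026.
Interference Suspension Credit: +193 days → 24 March 2027.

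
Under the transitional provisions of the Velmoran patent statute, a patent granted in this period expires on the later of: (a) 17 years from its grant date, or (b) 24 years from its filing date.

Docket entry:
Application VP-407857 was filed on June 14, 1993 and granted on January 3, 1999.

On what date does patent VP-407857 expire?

(a) grant + 17 years → 3 January 2016.
(b) filing + 24 years → 14 June 2017.
Later of the two: 14 June 2017.

June 14, 2017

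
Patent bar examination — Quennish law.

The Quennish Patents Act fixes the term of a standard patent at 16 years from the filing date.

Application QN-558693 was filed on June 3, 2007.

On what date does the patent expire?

Filing date + 16 years → 3 June 2023.

June 3, 2023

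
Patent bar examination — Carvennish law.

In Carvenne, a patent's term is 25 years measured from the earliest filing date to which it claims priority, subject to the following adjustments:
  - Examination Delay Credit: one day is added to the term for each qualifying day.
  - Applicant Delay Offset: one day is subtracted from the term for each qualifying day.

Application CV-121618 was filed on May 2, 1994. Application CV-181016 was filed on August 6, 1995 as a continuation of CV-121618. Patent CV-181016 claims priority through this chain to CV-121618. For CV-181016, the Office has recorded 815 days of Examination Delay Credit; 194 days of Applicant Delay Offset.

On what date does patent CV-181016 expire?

Earliest priority filing: 2 May 1994.
Base term: 2 May 1994 + 25 years → 2 May 2019.
Examination Delay Credit: +815 days → 25 July 2021.
Applicant Delay Offset: −194 days → 12 January 2021.

2021-01-12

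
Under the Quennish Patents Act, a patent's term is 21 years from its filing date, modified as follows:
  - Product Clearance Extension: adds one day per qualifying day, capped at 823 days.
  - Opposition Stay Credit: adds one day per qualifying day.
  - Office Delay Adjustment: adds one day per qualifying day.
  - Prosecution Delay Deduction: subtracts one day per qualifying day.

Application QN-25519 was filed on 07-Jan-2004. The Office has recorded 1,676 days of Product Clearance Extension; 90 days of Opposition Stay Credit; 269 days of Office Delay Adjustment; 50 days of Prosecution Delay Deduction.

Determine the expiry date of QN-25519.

Base term: filing date + 21 years → 7 January 2025.
Product Clearance Extension: 1676 days claimed exceeds the 823-day cap, so +823 days → 10 April 2027.
Opposition Stay Credit: +90 days → 9 July 2027.
Office Delay Adjustment: +269 days → 3 April 2028.
Prosecution Delay Deduction: −50 days → 13 February 2028.

2028-02-13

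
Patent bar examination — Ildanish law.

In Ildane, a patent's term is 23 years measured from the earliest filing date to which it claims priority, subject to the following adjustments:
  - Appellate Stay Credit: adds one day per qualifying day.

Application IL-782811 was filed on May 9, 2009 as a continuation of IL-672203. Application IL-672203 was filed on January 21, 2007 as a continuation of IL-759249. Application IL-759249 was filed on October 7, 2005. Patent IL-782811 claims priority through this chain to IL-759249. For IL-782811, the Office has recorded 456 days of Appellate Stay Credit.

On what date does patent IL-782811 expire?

January 6, 2030

Earliest priority filing: 7 October 2005.
Base term: 7 October 2005 + 23 years → 7 October 2028.
Appellate Stay Credit: +456 days → 6 January 2030.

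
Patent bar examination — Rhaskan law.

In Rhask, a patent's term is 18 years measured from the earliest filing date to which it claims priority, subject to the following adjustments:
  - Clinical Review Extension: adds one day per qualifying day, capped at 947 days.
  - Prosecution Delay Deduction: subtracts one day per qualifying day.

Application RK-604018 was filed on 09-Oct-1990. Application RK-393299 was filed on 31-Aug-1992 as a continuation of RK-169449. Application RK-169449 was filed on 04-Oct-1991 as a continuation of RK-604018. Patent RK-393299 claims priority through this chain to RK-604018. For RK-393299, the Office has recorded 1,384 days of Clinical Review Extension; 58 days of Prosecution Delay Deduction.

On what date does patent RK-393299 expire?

Earliest priority filing: 9 October 1990.
Base term: 9 October 1990 + 18 years → 9 October 2008.
Clinical Review Extension: 1384 days claimed exceeds the 947-day cap, so +947 days → 14 May 2011.
Prosecution Delay Deduction: −58 days → 17 March 2011.

2011-03-17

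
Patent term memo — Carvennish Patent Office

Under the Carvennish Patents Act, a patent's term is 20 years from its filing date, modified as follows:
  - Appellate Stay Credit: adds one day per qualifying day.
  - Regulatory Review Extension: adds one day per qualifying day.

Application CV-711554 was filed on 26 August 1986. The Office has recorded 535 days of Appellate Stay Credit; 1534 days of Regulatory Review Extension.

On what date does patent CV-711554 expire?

April 25, 2012

Base term: filing date + 20 years → 26 August 2006.
Appellate Stay Credit: +535 days → 12 February 2008.
Regulatory Review Extension: +1534 days → 25 April 2012.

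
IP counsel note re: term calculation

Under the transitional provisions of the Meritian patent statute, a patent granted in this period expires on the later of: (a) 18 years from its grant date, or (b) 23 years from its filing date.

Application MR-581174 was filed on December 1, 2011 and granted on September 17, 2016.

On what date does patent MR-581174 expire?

December 1, 2034

(a) grant + 18 years → 17 September 2034.
(b) filing + 23 years → 1 December 2034.
Later of the two: 1 December 2034.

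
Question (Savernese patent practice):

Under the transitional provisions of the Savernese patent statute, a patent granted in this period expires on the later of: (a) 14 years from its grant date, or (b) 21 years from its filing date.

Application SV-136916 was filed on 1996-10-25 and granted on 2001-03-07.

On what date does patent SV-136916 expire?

2017-10-25

(a) grant + 14 years → 7 March 2015.
(b) filing + 21 years → 25 October 2017.
Later of the two: 25 October 2017.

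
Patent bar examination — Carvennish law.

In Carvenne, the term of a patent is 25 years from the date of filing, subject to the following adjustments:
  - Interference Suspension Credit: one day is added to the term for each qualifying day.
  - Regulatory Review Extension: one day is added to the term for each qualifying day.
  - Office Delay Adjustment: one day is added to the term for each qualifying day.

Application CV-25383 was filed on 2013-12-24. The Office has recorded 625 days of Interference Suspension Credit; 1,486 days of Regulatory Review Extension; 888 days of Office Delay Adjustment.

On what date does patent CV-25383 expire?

March 11, 2047

Base term: filing date + 25 years → 24 December 2038.
Interference Suspension Credit: +625 days → 9 September 2040.
Regulatory Review Extension: +1486 days → 4 October 2044.
Office Delay Adjustment: +888 days → 11 March 2047.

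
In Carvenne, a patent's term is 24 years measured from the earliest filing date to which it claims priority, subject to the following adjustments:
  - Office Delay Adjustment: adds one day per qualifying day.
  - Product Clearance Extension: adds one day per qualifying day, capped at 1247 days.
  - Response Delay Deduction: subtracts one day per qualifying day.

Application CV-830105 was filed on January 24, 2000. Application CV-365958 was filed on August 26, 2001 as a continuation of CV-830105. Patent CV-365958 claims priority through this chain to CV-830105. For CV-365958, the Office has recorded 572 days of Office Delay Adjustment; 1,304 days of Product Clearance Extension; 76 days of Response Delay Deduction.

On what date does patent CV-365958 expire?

November 1, 2028

Earliest priority filing: 24 January 2000.
Base term: 24 January 2000 + 24 years → 24 January 2024.
Office Delay Adjustment: +572 days → 18 August 2025.
Product Clearance Extension: 1304 days claimed exceeds the 1247-day cap, so +1247 days → 16 January 2029.
Response Delay Deduction: −76 days → 1 November 2028.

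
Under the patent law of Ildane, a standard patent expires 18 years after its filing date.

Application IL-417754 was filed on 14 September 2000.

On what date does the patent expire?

Filing date + 18 years → 14 September 2018.

September 14, 2018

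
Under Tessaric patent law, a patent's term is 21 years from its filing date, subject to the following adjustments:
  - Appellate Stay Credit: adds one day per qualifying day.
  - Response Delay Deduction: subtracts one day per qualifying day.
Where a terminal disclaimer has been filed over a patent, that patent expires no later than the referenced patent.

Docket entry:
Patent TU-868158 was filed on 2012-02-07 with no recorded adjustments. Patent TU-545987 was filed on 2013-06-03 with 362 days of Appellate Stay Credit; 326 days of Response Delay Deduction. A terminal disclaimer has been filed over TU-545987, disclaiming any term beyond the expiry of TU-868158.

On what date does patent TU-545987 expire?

2033-02-07

Natural term of TU-545987:
  Base: filing + 21 years → 3 June 2034.
  Appellate Stay Credit: +362 days → 31 May 2035.
  Response Delay Deduction: −326 days → 9 July 2034.
Expiry of referenced patent TU-868158:
  Base: filing + 21 years → 7 February 2033.
Terminal disclaimer: TU-545987 expires on the earlier of 9 July 2034 and 7 February 2033.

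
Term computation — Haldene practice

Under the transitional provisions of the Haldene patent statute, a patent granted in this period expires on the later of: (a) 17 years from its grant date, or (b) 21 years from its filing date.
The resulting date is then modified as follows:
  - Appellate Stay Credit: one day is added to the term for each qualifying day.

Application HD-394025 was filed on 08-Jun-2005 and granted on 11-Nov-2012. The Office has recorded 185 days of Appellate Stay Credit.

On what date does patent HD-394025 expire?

(a) grant + 17 years → 11 November 2029.
(b) filing + 21 years → 8 June 2026.
Later of the two: 11 November 2029.
Appellate Stay Credit: +185 days → 15 May 2030.

2030-05-15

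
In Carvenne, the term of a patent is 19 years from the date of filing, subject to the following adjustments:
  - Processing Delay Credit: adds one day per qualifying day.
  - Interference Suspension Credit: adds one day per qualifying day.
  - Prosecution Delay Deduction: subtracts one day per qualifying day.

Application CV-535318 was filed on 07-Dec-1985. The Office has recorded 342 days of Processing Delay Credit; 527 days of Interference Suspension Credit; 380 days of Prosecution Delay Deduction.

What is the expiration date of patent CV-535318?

2006-04-10

Base term: filing date + 19 years → 7 December 2004.
Processing Delay Credit: +342 days → 14 November 2005.
Interference Suspension Credit: +527 days → 25 April 2007.
Prosecution Delay Deduction: −380 days → 10 April 2006.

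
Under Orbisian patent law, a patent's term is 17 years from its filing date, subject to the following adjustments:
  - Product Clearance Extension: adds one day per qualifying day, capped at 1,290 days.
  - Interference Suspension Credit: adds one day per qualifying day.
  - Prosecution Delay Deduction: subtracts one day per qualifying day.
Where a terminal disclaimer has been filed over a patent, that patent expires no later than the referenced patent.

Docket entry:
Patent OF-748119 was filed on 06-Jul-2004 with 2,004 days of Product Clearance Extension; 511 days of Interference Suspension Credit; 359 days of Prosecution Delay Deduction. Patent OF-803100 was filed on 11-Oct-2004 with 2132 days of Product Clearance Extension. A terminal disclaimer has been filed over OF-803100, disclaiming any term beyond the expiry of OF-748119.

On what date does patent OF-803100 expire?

Natural term of OF-803100:
  Base: filing + 17 years → 11 October 2021.
  Product Clearance Extension: 2132 days claimed exceeds the 1290-day cap, so +1290 days → 23 April 2025.
Expiry of referenced patent OF-748119:
  Base: filing + 17 years → 6 July 2021.
  Product Clearance Extension: 2004 days claimed exceeds the 1290-day cap, so +1290 days → 16 January 2025.
  Interference Suspension Credit: +511 days → 11 June 2026.
  Prosecution Delay Deduction: −359 days → 17 June 2025.
Terminal disclaimer: OF-803100 expires on the earlier of 23 April 2025 and 17 June 2025.

April 23, 2025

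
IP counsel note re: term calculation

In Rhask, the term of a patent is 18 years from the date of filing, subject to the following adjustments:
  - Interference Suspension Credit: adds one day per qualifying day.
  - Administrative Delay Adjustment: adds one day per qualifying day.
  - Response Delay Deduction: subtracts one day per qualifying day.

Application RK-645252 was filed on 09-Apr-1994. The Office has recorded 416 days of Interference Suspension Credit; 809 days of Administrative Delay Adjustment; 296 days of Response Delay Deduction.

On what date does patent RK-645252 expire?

Base term: filing date + 18 years → 9 April 2012.
Interference Suspension Credit: +416 days → 30 May 2013.
Administrative Delay Adjustment: +809 days → 17 August 2015.
Response Delay Deduction: −296 days → 25 October 2014.

October 25, 2014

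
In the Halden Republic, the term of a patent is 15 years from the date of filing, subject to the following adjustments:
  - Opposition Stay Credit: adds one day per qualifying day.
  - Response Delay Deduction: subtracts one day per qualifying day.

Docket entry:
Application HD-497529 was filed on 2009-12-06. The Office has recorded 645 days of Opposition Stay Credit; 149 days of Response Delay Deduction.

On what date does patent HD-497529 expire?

April 16, 2026

Base term: filing date + 15 years → 6 December 2024.
Opposition Stay Credit: +645 days → 12 September 2026.
Response Delay Deduction: −149 days → 16 April 2026.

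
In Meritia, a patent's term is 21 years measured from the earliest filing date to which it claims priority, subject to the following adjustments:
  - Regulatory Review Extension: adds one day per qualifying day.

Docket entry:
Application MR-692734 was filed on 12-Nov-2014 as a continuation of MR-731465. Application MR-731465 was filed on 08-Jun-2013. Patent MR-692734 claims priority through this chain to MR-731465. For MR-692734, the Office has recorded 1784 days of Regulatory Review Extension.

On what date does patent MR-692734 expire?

2039-04-27

Earliest priority filing: 8 June 2013.
Base term: 8 June 2013 + 21 years → 8 June 2034.
Regulatory Review Extension: +1784 days → 27 April 2039.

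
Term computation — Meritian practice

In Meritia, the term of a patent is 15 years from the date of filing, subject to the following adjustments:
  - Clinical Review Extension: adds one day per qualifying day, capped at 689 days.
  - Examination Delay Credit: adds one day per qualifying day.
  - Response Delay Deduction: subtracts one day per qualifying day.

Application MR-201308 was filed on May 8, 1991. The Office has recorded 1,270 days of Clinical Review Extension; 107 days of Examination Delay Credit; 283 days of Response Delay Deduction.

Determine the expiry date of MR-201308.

Base term: filing date + 15 years → 8 May 2006.
Clinical Review Extension: 1270 days claimed exceeds the 689-day cap, so +689 days → 27 March 2008.
Examination Delay Credit: +107 days → 12 July 2008.
Response Delay Deduction: −283 days → 3 October 2007.

2007-10-03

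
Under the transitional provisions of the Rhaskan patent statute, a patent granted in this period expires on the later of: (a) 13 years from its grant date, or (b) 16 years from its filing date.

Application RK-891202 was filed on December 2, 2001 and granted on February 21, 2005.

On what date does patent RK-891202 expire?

2018-02-21

(a) grant + 13 years → 21 February 2018.
(b) filing + 16 years → 2 December 2017.
Later of the two: 21 February 2018.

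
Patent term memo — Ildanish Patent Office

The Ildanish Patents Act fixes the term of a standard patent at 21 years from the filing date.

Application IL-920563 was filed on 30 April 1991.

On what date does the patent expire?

April 30, 2012

Filing date + 21 years → 30 April 2012.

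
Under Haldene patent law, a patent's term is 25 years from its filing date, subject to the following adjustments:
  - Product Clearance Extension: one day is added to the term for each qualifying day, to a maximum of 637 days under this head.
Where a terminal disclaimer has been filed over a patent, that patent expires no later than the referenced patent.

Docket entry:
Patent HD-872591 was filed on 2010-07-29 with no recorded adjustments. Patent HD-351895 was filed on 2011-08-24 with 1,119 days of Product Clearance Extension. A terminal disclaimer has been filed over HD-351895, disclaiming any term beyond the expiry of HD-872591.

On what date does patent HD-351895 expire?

2035-07-29

Natural term of HD-351895:
  Base: filing + 25 years → 24 August 2036.
  Product Clearance Extension: 1119 days claimed exceeds the 637-day cap, so +637 days → 23 May 2038.
Expiry of referenced patent HD-872591:
  Base: filing + 25 years → 29 July 2035.
Terminal disclaimer: HD-351895 expires on the earlier of 23 May 2038 and 29 July 2035.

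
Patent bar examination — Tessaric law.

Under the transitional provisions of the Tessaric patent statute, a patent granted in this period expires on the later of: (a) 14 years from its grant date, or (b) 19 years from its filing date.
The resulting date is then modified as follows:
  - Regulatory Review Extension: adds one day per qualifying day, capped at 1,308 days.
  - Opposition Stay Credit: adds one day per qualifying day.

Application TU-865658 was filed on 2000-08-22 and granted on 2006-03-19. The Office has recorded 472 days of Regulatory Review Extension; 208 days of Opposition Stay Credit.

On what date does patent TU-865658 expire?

(a) grant + 14 years → 19 March 2020.
(b) filing + 19 years → 22 August 2019.
Later of the two: 19 March 2020.
Regulatory Review Extension: 472 days (within the 1308-day cap) → +472 days → 4 July 2021.
Opposition Stay Credit: +208 days → 28 January 2022.

January 28, 2022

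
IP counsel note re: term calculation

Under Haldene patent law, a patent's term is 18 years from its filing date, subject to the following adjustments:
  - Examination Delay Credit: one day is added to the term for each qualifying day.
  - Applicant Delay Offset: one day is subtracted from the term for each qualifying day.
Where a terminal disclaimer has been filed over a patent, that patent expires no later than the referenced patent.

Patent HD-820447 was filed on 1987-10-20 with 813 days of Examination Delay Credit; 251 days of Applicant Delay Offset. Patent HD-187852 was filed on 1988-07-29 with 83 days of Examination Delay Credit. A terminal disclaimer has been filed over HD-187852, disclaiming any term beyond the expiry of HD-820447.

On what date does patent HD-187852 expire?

October 20, 2006

Natural term of HD-187852:
  Base: filing + 18 years → 29 July 2006.
  Examination Delay Credit: +83 days → 20 October 2006.
Expiry of referenced patent HD-820447:
  Base: filing + 18 years → 20 October 2005.
  Examination Delay Credit: +813 days → 11 January 2008.
  Applicant Delay Offset: −251 days → 5 May 2007.
Terminal disclaimer: HD-187852 expires on the earlier of 20 October 2006 and 5 May 2007.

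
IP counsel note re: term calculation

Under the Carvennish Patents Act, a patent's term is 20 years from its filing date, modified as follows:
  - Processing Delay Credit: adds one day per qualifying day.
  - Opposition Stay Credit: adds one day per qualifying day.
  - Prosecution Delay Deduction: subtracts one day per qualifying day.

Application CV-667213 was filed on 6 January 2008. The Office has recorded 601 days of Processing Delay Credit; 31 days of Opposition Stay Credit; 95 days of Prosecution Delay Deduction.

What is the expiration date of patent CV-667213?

Base term: filing date + 20 years → 6 January 2028.
Processing Delay Credit: +601 days → 29 August 2029.
Opposition Stay Credit: +31 days → 29 September 2029.
Prosecution Delay Deduction: −95 days → 26 June 2029.

June 26, 2029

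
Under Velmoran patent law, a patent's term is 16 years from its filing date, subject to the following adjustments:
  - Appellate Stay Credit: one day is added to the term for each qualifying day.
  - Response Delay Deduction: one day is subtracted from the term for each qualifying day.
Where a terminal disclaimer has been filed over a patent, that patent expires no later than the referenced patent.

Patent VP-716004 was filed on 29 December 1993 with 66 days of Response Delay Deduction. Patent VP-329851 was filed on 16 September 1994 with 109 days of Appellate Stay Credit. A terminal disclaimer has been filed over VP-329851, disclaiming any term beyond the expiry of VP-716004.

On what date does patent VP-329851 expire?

October 24, 2009

Natural term of VP-329851:
  Base: filing + 16 years → 16 September 2010.
  Appellate Stay Credit: +109 days → 3 January 2011.
Expiry of referenced patent VP-716004:
  Base: filing + 16 years → 29 December 2009.
  Response Delay Deduction: −66 days → 24 October 2009.
Terminal disclaimer: VP-329851 expires on the earlier of 3 January 2011 and 24 October 2009.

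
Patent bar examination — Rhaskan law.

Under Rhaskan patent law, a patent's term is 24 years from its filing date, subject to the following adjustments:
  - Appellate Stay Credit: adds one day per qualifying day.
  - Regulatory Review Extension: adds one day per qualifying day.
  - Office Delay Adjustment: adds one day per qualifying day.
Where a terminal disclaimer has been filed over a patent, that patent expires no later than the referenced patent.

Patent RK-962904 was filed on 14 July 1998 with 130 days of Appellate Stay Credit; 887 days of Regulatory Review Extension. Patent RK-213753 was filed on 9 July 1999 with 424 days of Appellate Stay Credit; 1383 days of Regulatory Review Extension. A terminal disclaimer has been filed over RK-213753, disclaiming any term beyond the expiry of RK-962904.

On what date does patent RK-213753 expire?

Natural term of RK-213753:
  Base: filing + 24 years → 9 July 2023.
  Appellate Stay Credit: +424 days → 5 September 2024.
  Regulatory Review Extension: +1383 days → 19 June 2028.
Expiry of referenced patent RK-962904:
  Base: filing + 24 years → 14 July 2022.
  Appellate Stay Credit: +130 days → 21 November 2022.
  Regulatory Review Extension: +887 days → 26 April 2025.
Terminal disclaimer: RK-213753 expires on the earlier of 19 June 2028 and 26 April 2025.

2025-04-26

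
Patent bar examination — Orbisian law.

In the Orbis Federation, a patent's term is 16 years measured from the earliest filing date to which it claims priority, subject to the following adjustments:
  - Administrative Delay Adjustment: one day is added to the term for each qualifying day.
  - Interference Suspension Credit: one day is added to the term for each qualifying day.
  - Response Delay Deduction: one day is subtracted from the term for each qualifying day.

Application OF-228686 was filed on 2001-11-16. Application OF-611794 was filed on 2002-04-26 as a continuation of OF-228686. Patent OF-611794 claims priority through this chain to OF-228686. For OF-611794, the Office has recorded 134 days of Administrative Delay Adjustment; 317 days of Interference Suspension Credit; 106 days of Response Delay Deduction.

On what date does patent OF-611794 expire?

October 27, 2018

Earliest priority filing: 16 November 2001.
Base term: 16 November 2001 + 16 years → 16 November 2017.
Administrative Delay Adjustment: +134 days → 30 March 2018.
Interference Suspension Credit: +317 days → 10 February 2019.
Response Delay Deduction: −106 days → 27 October 2018.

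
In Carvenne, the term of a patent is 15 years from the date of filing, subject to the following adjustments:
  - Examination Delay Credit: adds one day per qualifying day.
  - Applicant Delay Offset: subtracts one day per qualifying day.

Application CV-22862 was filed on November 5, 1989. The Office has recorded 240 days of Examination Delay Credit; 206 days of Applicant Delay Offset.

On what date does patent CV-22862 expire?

Base term: filing date + 15 years → 5 November 2004.
Examination Delay Credit: +240 days → 3 July 2005.
Applicant Delay Offset: −206 days → 9 December 2004.

December 9, 2004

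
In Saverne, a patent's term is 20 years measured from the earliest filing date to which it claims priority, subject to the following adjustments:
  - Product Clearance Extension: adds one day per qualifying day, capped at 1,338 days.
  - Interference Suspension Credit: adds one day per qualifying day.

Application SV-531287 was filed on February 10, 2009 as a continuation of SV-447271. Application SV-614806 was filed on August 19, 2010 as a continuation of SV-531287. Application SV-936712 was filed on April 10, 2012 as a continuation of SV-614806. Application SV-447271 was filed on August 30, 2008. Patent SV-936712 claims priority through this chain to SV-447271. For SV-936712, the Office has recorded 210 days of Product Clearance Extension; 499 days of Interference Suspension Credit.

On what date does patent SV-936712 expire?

Earliest priority filing: 30 August 2008.
Base term: 30 August 2008 + 20 years → 30 August 2028.
Product Clearance Extension: 210 days (within the 1338-day cap) → +210 days → 28 March 2029.
Interference Suspension Credit: +499 days → 9 August 2030.

August 9, 2030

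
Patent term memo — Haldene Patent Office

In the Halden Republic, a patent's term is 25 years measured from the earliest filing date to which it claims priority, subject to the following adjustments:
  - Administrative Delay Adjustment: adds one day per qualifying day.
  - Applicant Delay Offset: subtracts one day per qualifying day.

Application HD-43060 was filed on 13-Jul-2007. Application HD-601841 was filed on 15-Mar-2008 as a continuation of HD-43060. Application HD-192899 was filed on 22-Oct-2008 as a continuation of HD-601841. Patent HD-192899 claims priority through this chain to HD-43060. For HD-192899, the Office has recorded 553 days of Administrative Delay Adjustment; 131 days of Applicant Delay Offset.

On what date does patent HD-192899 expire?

Earliest priority filing: 13 July 2007.
Base term: 13 July 2007 + 25 years → 13 July 2032.
Administrative Delay Adjustment: +553 days → 17 January 2034.
Applicant Delay Offset: −131 days → 8 September 2033.

September 8, 2033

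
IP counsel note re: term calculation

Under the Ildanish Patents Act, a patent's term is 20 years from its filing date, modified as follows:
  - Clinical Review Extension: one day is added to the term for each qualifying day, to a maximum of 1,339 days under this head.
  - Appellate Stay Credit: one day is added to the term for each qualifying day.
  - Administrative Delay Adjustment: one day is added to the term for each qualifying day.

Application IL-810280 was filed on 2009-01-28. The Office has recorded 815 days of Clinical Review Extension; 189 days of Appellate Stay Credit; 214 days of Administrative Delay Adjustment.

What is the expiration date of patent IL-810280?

May 30, 2032

Base term: filing date + 20 years → 28 January 2029.
Clinical Review Extension: 815 days (within the 1339-day cap) → +815 days → 23 April 2031.
Appellate Stay Credit: +189 days → 29 October 2031.
Administrative Delay Adjustment: +214 days → 30 May 2032.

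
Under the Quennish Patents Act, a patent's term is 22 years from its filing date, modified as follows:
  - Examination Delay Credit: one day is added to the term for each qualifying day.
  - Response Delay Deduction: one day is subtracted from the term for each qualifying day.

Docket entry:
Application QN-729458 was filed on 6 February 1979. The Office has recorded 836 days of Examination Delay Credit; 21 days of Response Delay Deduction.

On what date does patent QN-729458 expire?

May 2, 2003

Base term: filing date + 22 years → 6 February 2001.
Examination Delay Credit: +836 days → 23 May 2003.
Response Delay Deduction: −21 days → 2 May 2003.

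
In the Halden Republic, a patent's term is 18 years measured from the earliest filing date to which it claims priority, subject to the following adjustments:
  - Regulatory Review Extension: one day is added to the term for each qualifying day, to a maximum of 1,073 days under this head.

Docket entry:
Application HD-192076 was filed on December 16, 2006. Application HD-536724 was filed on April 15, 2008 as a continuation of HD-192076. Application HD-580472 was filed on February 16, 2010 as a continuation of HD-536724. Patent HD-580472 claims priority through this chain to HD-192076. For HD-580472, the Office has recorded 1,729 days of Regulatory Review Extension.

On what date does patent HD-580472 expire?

2027-11-24

Earliest priority filing: 16 December 2006.
Base term: 16 December 2006 + 18 years → 16 December 2024.
Regulatory Review Extension: 1729 days claimed exceeds the 1073-day cap, so +1073 days → 24 November 2027.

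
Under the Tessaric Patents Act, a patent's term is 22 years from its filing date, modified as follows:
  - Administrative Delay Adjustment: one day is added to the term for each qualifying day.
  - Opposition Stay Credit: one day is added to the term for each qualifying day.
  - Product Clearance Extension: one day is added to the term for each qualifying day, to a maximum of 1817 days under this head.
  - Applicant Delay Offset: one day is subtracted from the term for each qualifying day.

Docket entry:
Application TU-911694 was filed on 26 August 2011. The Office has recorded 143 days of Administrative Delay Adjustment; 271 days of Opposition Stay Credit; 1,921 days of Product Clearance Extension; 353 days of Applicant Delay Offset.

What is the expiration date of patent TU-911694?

Base term: filing date + 22 years → 26 August 2033.
Administrative Delay Adjustment: +143 days → 16 January 2034.
Opposition Stay Credit: +271 days → 14 October 2034.
Product Clearance Extension: 1921 days claimed exceeds the 1817-day cap, so +1817 days → 5 October 2039.
Applicant Delay Offset: −353 days → 17 October 2038.

2038-10-17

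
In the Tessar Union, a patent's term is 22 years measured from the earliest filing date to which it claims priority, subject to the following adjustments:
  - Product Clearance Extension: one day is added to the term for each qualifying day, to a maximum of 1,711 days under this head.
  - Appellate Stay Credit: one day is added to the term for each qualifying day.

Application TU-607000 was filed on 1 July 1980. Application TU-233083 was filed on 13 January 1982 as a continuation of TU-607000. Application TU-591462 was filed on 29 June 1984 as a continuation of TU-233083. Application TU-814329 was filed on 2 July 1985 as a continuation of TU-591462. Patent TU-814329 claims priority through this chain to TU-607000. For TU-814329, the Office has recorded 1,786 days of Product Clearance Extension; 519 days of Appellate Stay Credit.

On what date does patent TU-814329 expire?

2008-08-08

Earliest priority filing: 1 July 1980.
Base term: 1 July 1980 + 22 years → 1 July 2002.
Product Clearance Extension: 1786 days claimed exceeds the 1711-day cap, so +1711 days → 8 March 2007.
Appellate Stay Credit: +519 days → 8 August 2008.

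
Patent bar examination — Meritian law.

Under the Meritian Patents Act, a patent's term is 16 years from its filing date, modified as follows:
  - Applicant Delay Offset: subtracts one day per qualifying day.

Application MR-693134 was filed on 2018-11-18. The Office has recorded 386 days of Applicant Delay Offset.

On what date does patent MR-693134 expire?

Base term: filing date + 16 years → 18 November 2034.
Applicant Delay Offset: −386 days → 28 October 2033.

October 28, 2033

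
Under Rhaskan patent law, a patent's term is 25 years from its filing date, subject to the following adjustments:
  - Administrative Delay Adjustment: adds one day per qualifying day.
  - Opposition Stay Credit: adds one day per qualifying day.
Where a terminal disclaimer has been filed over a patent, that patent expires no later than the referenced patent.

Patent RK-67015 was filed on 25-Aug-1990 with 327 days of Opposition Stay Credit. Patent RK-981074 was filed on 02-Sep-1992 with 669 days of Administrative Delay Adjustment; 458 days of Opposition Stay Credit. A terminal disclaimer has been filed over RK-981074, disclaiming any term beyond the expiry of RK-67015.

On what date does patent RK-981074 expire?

2016-07-17

Natural term of RK-981074:
  Base: filing + 25 years → 2 September 2017.
  Administrative Delay Adjustment: +669 days → 3 July 2019.
  Opposition Stay Credit: +458 days → 3 October 2020.
Expiry of referenced patent RK-67015:
  Base: filing + 25 years → 25 August 2015.
  Opposition Stay Credit: +327 days → 17 July 2016.
Terminal disclaimer: RK-981074 expires on the earlier of 3 October 2020 and 17 July 2016.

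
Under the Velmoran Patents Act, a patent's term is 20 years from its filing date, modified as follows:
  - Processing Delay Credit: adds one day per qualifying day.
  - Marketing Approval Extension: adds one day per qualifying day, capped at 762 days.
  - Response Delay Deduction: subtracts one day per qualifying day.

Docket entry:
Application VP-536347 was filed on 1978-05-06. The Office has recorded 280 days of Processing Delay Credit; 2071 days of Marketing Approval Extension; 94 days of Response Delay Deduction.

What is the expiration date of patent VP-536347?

2000-12-09

Base term: filing date + 20 years → 6 May 1998.
Processing Delay Credit: +280 days → 10 February 1999.
Marketing Approval Extension: 2071 days claimed exceeds the 762-day cap, so +762 days → 13 March 2001.
Response Delay Deduction: −94 days → 9 December 2000.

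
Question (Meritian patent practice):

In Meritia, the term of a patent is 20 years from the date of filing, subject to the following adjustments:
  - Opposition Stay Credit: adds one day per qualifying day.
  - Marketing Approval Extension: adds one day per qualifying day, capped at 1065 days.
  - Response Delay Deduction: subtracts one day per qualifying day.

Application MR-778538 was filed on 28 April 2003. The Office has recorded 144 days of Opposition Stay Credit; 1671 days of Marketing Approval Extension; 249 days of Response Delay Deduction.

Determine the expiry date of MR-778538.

Base term: filing date + 20 years → 28 April 2023.
Opposition Stay Credit: +144 days → 19 September 2023.
Marketing Approval Extension: 1671 days claimed exceeds the 1065-day cap, so +1065 days → 19 August 2026.
Response Delay Deduction: −249 days → 13 December 2025.

2025-12-13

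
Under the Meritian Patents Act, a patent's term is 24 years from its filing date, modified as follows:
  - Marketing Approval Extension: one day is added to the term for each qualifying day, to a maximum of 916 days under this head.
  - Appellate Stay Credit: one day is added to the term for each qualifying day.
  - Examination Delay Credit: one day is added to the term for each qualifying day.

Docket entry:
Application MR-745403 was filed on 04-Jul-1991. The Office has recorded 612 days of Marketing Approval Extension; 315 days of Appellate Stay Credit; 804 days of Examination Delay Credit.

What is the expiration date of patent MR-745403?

March 30, 2020

Base term: filing date + 24 years → 4 July 2015.
Marketing Approval Extension: 612 days (within the 916-day cap) → +612 days → 7 March 2017.
Appellate Stay Credit: +315 days → 16 January 2018.
Examination Delay Credit: +804 days → 30 March 2020.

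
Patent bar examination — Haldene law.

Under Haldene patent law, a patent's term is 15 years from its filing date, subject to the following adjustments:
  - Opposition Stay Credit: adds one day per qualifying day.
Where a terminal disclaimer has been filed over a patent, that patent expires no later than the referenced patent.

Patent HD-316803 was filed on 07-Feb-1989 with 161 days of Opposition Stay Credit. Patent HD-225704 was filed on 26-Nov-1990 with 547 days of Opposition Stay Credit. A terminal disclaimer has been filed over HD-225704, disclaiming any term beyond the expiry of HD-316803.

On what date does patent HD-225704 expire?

Natural term of HD-225704:
  Base: filing + 15 years → 26 November 2005.
  Opposition Stay Credit: +547 days → 27 May 2007.
Expiry of referenced patent HD-316803:
  Base: filing + 15 years → 7 February 2004.
  Opposition Stay Credit: +161 days → 17 July 2004.
Terminal disclaimer: HD-225704 expires on the earlier of 27 May 2007 and 17 July 2004.

July 17, 2004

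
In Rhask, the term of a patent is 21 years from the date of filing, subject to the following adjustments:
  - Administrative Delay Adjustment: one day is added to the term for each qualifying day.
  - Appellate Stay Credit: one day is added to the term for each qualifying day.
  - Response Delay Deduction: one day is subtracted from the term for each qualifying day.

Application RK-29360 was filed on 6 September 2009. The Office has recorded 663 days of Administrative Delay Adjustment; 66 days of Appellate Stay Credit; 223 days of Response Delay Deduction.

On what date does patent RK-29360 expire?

Base term: filing date + 21 years → 6 September 2030.
Administrative Delay Adjustment: +663 days → 30 June 2032.
Appellate Stay Credit: +66 days → 4 September 2032.
Response Delay Deduction: −223 days → 25 January 2032.

January 25, 2032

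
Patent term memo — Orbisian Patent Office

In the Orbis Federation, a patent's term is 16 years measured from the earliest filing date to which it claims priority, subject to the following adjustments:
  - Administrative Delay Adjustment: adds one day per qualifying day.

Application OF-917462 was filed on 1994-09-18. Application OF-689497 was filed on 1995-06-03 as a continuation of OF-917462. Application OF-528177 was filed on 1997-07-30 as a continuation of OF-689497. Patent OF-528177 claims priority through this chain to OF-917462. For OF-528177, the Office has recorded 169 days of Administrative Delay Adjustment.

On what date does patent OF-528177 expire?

March 6, 2011

Earliest priority filing: 18 September 1994.
Base term: 18 September 1994 + 16 years → 18 September 2010.
Administrative Delay Adjustment: +169 days → 6 March 2011.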